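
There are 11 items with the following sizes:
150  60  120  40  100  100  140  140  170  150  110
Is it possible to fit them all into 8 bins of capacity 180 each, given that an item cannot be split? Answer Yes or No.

Total = 1280; ⌈1280/180⌉ = 8.
9 items each exceed half the capacity and cannot share a bin, forcing at least 9 bins.
At least 9 bins are required, but only 8 are allowed.

No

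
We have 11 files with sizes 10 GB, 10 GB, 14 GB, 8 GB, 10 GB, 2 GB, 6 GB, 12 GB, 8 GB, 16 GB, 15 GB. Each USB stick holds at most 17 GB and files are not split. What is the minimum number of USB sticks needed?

8

Total = 16 + 15 + 14 + 12 + 10 + 10 + 10 + 8 + 8 + 6 + 2 = 111 GB.
Lower bound: ⌈111/17⌉ = 7 USB sticks.
A packing using 8 USB sticks:
  USB stick 1: 16 = 16
  USB stick 2: 15 + 2 = 17
  USB stick 3: 14 = 14
  USB stick 4: 12 = 12
  USB stick 5: 10 + 6 = 16
  USB stick 6: 10 = 10
  USB stick 7: 10 = 10
  USB stick 8: 8 + 8 = 16
No arrangement into 7 USB sticks stays within capacity, so 8 is optimal.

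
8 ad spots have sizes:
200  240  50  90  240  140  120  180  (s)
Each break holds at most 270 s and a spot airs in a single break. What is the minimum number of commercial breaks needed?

Total = 240 + 240 + 200 + 180 + 140 + 120 + 90 + 50 = 1260 s.
Lower bound: ⌈1260/270⌉ = 5 commercial breaks.
A packing using 5 commercial breaks:
  break 1: 240 = 240
  break 2: 240 = 240
  break 3: 200 + 50 = 250
  break 4: 180 + 90 = 270
  break 5: 140 + 120 = 260
This matches the lower bound, so 5 is optimal.

5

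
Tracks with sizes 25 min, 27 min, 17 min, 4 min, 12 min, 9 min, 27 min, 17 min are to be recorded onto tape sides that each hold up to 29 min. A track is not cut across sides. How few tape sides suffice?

5

Total = 27 + 27 + 25 + 17 + 17 + 12 + 9 + 4 = 138 min.
Lower bound: ⌈138/29⌉ = 5 tape sides.
A packing using 5 tape sides:
  side 1: 27 = 27
  side 2: 27 = 27
  side 3: 25 + 4 = 29
  side 4: 17 + 12 = 29
  side 5: 17 + 9 = 26
This matches the lower bound, so 5 is optimal.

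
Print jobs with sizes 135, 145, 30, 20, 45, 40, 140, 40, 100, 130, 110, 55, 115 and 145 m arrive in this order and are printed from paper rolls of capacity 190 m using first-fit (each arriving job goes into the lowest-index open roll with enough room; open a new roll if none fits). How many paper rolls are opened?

8

  135 → roll 1 (new)  [load 135/190]
  145 → roll 2 (new)  [load 145/190]
  30 → roll 1  [load 165/190]
  20 → roll 1  [load 185/190]
  45 → roll 2  [load 190/190]
  40 → roll 3 (new)  [load 40/190]
  140 → roll 3  [load 180/190]
  40 → roll 4 (new)  [load 40/190]
  100 → roll 4  [load 140/190]
  130 → roll 5 (new)  [load 130/190]
  110 → roll 6 (new)  [load 110/190]
  55 → roll 5  [load 185/190]
  115 → roll 7 (new)  [load 115/190]
  145 → roll 8 (new)  [load 145/190]
8 paper rolls opened.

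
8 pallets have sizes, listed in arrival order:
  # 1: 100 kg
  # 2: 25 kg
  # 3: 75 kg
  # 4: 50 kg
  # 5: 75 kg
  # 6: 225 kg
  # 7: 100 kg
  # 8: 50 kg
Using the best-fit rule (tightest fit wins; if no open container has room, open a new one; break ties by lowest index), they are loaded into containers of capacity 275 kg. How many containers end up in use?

3

  100 → container 1 (new)  [load 100/275]
  25 → container 1  [load 125/275]
  75 → container 1  [load 200/275]
  50 → container 1  [load 250/275]
  75 → container 2 (new)  [load 75/275]
  225 → container 3 (new)  [load 225/275]
  100 → container 2  [load 175/275]
  50 → container 3  [load 275/275]
3 containers opened.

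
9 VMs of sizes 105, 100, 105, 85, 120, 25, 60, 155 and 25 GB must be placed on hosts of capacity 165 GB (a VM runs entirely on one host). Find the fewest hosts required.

6

Total = 155 + 120 + 105 + 105 + 100 + 85 + 60 + 25 + 25 = 780 GB.
Lower bound: ⌈780/165⌉ = 5 hosts.
Also, 6 VMs each exceed 165/2 GB, and no two of those can share a host, so at least 6 hosts are needed.
A packing using 6 hosts:
  host 1: 155 = 155
  host 2: 120 + 25 = 145
  host 3: 105 + 60 = 165
  host 4: 105 + 25 = 130
  host 5: 100 = 100
  host 6: 85 = 85
This matches the lower bound, so 6 is optimal.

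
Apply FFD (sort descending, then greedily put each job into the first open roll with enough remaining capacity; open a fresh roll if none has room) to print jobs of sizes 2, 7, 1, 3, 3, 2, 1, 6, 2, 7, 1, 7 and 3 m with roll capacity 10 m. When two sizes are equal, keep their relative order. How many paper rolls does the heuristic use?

Sorted descending: 7, 7, 7, 6, 3, 3, 3, 2, 2, 2, 1, 1, 1.
  7 → roll 1 (new)  [load 7/10]
  7 → roll 2 (new)  [load 7/10]
  7 → roll 3 (new)  [load 7/10]
  6 → roll 4 (new)  [load 6/10]
  3 → roll 1  [load 10/10]
  3 → roll 2  [load 10/10]
  3 → roll 3  [load 10/10]
  2 → roll 4  [load 8/10]
  2 → roll 4  [load 10/10]
  2 → roll 5 (new)  [load 2/10]
  1 → roll 5  [load 3/10]
  1 → roll 5  [load 4/10]
  1 → roll 5  [load 5/10]
5 paper rolls opened.

5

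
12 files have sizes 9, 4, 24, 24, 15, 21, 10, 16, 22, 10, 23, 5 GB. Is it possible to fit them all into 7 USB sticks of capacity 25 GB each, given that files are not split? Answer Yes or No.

No

Total = 183 GB; ⌈183/25⌉ = 8.
At least 8 USB sticks are required, but only 7 are allowed.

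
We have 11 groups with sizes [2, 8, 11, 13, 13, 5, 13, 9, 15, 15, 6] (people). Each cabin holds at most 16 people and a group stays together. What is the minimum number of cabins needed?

8

Total = 15 + 15 + 13 + 13 + 13 + 11 + 9 + 8 + 6 + 5 + 2 = 110 people.
Lower bound: ⌈110/16⌉ = 7 cabins.
A packing using 8 cabins:
  cabin 1: 15 = 15
  cabin 2: 15 = 15
  cabin 3: 13 + 2 = 15
  cabin 4: 13 = 13
  cabin 5: 13 = 13
  cabin 6: 11 + 5 = 16
  cabin 7: 9 + 6 = 15
  cabin 8: 8 = 8
No arrangement into 7 cabins stays within capacity, so 8 is optimal.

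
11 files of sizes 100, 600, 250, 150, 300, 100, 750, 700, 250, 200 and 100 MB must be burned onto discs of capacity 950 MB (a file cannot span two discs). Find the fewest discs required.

Total = 750 + 700 + 600 + 300 + 250 + 250 + 200 + 150 + 100 + 100 + 100 = 3500 MB.
Lower bound: ⌈3500/950⌉ = 4 discs.
A packing using 4 discs:
  disc 1: 750 + 200 = 950
  disc 2: 700 + 250 = 950
  disc 3: 600 + 300 = 900
  disc 4: 250 + 150 + 100 + 100 + 100 = 700
This matches the lower bound, so 4 is optimal.

4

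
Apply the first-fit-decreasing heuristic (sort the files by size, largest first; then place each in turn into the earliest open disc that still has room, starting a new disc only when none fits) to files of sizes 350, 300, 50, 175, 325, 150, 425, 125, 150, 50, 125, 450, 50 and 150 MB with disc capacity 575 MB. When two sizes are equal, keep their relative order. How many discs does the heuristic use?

Sorted descending: 450, 425, 350, 325, 300, 175, 150, 150, 150, 125, 125, 50, 50, 50.
  450 → disc 1 (new)  [load 450/575]
  425 → disc 2 (new)  [load 425/575]
  350 → disc 3 (new)  [load 350/575]
  325 → disc 4 (new)  [load 325/575]
  300 → disc 5 (new)  [load 300/575]
  175 → disc 3  [load 525/575]
  150 → disc 2  [load 575/575]
  150 → disc 4  [load 475/575]
  150 → disc 5  [load 450/575]
  125 → disc 1  [load 575/575]
  125 → disc 5  [load 575/575]
  50 → disc 3  [load 575/575]
  50 → disc 4  [load 525/575]
  50 → disc 4  [load 575/575]
5 discs opened.

5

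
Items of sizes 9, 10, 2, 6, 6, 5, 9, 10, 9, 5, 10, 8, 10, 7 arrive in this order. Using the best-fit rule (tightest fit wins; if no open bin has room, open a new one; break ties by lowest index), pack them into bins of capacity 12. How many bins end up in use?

11

  9 → bin 1 (new)  [load 9/12]
  10 → bin 2 (new)  [load 10/12]
  2 → bin 2  [load 12/12]
  6 → bin 3 (new)  [load 6/12]
  6 → bin 3  [load 12/12]
  5 → bin 4 (new)  [load 5/12]
  9 → bin 5 (new)  [load 9/12]
  10 → bin 6 (new)  [load 10/12]
  9 → bin 7 (new)  [load 9/12]
  5 → bin 4  [load 10/12]
  10 → bin 8 (new)  [load 10/12]
  8 → bin 9 (new)  [load 8/12]
  10 → bin 10 (new)  [load 10/12]
  7 → bin 11 (new)  [load 7/12]
11 bins opened.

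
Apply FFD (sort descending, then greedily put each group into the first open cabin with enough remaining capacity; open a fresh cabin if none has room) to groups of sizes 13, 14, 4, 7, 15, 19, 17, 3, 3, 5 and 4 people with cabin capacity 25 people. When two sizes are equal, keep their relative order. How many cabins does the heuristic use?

5

Sorted descending: 19, 17, 15, 14, 13, 7, 5, 4, 4, 3, 3.
  19 → cabin 1 (new)  [load 19/25]
  17 → cabin 2 (new)  [load 17/25]
  15 → cabin 3 (new)  [load 15/25]
  14 → cabin 4 (new)  [load 14/25]
  13 → cabin 5 (new)  [load 13/25]
  7 → cabin 2  [load 24/25]
  5 → cabin 1  [load 24/25]
  4 → cabin 3  [load 19/25]
  4 → cabin 3  [load 23/25]
  3 → cabin 4  [load 17/25]
  3 → cabin 4  [load 20/25]
5 cabins opened.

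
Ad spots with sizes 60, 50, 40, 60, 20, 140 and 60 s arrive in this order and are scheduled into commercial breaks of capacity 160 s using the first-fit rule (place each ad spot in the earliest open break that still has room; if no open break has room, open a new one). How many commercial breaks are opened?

  60 → break 1 (new)  [load 60/160]
  50 → break 1  [load 110/160]
  40 → break 1  [load 150/160]
  60 → break 2 (new)  [load 60/160]
  20 → break 2  [load 80/160]
  140 → break 3 (new)  [load 140/160]
  60 → break 2  [load 140/160]
3 commercial breaks opened.

3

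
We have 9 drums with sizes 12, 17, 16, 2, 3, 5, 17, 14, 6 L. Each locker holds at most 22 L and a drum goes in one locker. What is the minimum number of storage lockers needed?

Total = 17 + 17 + 16 + 14 + 12 + 6 + 5 + 3 + 2 = 92 L.
Lower bound: ⌈92/22⌉ = 5 storage lockers.
A packing using 5 storage lockers:
  locker 1: 17 + 5 = 22
  locker 2: 17 + 3 + 2 = 22
  locker 3: 16 + 6 = 22
  locker 4: 14 = 14
  locker 5: 12 = 12
This matches the lower bound, so 5 is optimal.

5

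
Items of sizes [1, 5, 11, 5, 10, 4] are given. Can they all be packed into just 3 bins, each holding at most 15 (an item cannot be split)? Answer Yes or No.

Yes

A valid assignment using 3 bins:
  bin 1: 11 + 4 = 15
  bin 2: 10 + 5 = 15
  bin 3: 5 + 1 = 6
Every load is within 15, so 3 bins suffice.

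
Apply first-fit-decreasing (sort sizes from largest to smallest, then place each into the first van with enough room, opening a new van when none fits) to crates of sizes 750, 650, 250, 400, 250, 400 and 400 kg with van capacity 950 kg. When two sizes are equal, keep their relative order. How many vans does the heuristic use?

Sorted descending: 750, 650, 400, 400, 400, 250, 250.
  750 → van 1 (new)  [load 750/950]
  650 → van 2 (new)  [load 650/950]
  400 → van 3 (new)  [load 400/950]
  400 → van 3  [load 800/950]
  400 → van 4 (new)  [load 400/950]
  250 → van 2  [load 900/950]
  250 → van 4  [load 650/950]
4 vans opened.

4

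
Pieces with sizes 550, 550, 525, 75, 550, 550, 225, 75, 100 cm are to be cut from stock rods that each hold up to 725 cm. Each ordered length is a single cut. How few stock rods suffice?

Total = 550 + 550 + 550 + 550 + 525 + 225 + 100 + 75 + 75 = 3200 cm.
Lower bound: ⌈3200/725⌉ = 5 stock rods.
A packing using 6 stock rods:
  stock rod 1: 550 + 100 + 75 = 725
  stock rod 2: 550 + 75 = 625
  stock rod 3: 550 = 550
  stock rod 4: 550 = 550
  stock rod 5: 525 = 525
  stock rod 6: 225 = 225
No arrangement into 5 stock rods stays within capacity, so 6 is optimal.

6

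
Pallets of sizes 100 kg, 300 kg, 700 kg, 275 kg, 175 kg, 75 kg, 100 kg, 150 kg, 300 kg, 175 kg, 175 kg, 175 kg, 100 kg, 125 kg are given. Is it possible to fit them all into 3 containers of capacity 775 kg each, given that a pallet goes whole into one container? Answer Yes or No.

Total = 2925 kg; ⌈2925/775⌉ = 4.
At least 4 containers are required, but only 3 are allowed.

No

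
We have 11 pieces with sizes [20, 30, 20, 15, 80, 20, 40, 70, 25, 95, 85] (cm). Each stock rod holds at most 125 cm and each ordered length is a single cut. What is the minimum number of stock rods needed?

Total = 95 + 85 + 80 + 70 + 40 + 30 + 25 + 20 + 20 + 20 + 15 = 500 cm.
Lower bound: ⌈500/125⌉ = 4 stock rods.
A packing using 4 stock rods:
  stock rod 1: 95 + 30 = 125
  stock rod 2: 85 + 40 = 125
  stock rod 3: 80 + 25 + 20 = 125
  stock rod 4: 70 + 20 + 20 + 15 = 125
This matches the lower bound, so 4 is optimal.

4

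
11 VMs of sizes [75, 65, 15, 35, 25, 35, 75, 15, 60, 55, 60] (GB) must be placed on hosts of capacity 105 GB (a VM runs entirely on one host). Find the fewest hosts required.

Total = 75 + 75 + 65 + 60 + 60 + 55 + 35 + 35 + 25 + 15 + 15 = 515 GB.
Lower bound: ⌈515/105⌉ = 5 hosts.
Also, 6 VMs each exceed 105/2 GB, and no two of those can share a host, so at least 6 hosts are needed.
A packing using 6 hosts:
  host 1: 75 + 25 = 100
  host 2: 75 + 15 + 15 = 105
  host 3: 65 + 35 = 100
  host 4: 60 + 35 = 95
  host 5: 60 = 60
  host 6: 55 = 55
This matches the lower bound, so 6 is optimal.

6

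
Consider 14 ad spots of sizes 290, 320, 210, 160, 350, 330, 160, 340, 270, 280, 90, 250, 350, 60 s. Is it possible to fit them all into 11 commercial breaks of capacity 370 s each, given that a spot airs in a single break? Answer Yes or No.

Yes

A valid assignment using 11 commercial breaks:
  break 1: 350 = 350
  break 2: 350 = 350
  break 3: 340 = 340
  break 4: 330 = 330
  break 5: 320 = 320
  break 6: 290 + 60 = 350
  break 7: 280 + 90 = 370
  break 8: 270 = 270
  break 9: 250 = 250
  break 10: 210 + 160 = 370
  break 11: 160 = 160
Every load is within 370 s, so 11 commercial breaks suffice.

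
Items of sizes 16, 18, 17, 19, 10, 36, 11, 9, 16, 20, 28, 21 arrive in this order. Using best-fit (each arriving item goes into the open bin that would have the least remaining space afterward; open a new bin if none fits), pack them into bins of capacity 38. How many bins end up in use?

  16 → bin 1 (new)  [load 16/38]
  18 → bin 1  [load 34/38]
  17 → bin 2 (new)  [load 17/38]
  19 → bin 2  [load 36/38]
  10 → bin 3 (new)  [load 10/38]
  36 → bin 4 (new)  [load 36/38]
  11 → bin 3  [load 21/38]
  9 → bin 3  [load 30/38]
  16 → bin 5 (new)  [load 16/38]
  20 → bin 5  [load 36/38]
  28 → bin 6 (new)  [load 28/38]
  21 → bin 7 (new)  [load 21/38]
7 bins opened.

7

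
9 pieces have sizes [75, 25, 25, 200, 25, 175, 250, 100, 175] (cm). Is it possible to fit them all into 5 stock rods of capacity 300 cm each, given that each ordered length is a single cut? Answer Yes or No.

Yes

A valid assignment using 4 stock rods:
  stock rod 1: 250 + 25 + 25 = 300
  stock rod 2: 200 + 100 = 300
  stock rod 3: 175 + 75 + 25 = 275
  stock rod 4: 175 = 175
That uses only 4 ≤ 5, so 5 stock rods are enough.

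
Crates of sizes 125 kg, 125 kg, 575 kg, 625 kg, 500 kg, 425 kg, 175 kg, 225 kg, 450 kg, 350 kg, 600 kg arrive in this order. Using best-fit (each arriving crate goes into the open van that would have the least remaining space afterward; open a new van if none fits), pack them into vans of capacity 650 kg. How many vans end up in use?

  125 → van 1 (new)  [load 125/650]
  125 → van 1  [load 250/650]
  575 → van 2 (new)  [load 575/650]
  625 → van 3 (new)  [load 625/650]
  500 → van 4 (new)  [load 500/650]
  425 → van 5 (new)  [load 425/650]
  175 → van 5  [load 600/650]
  225 → van 1  [load 475/650]
  450 → van 6 (new)  [load 450/650]
  350 → van 7 (new)  [load 350/650]
  600 → van 8 (new)  [load 600/650]
8 vans opened.

8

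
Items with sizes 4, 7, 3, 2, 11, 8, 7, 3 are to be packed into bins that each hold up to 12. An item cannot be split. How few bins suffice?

Total = 11 + 8 + 7 + 7 + 4 + 3 + 3 + 2 = 45.
Lower bound: ⌈45/12⌉ = 4 bins.
A packing using 4 bins:
  bin 1: 11 = 11
  bin 2: 8 + 4 = 12
  bin 3: 7 + 3 + 2 = 12
  bin 4: 7 + 3 = 10
This matches the lower bound, so 4 is optimal.

4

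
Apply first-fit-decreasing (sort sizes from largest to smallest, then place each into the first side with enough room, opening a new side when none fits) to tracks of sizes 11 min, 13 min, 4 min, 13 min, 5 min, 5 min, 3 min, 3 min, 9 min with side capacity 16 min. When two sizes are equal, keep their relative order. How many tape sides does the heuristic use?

Sorted descending: 13, 13, 11, 9, 5, 5, 4, 3, 3.
  13 → side 1 (new)  [load 13/16]
  13 → side 2 (new)  [load 13/16]
  11 → side 3 (new)  [load 11/16]
  9 → side 4 (new)  [load 9/16]
  5 → side 3  [load 16/16]
  5 → side 4  [load 14/16]
  4 → side 5 (new)  [load 4/16]
  3 → side 1  [load 16/16]
  3 → side 2  [load 16/16]
5 tape sides opened.

5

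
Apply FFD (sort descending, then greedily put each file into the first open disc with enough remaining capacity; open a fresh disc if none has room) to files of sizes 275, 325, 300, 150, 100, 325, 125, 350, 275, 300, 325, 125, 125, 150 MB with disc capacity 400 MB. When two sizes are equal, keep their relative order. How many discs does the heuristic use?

10

Sorted descending: 350, 325, 325, 325, 300, 300, 275, 275, 150, 150, 125, 125, 125, 100.
  350 → disc 1 (new)  [load 350/400]
  325 → disc 2 (new)  [load 325/400]
  325 → disc 3 (new)  [load 325/400]
  325 → disc 4 (new)  [load 325/400]
  300 → disc 5 (new)  [load 300/400]
  300 → disc 6 (new)  [load 300/400]
  275 → disc 7 (new)  [load 275/400]
  275 → disc 8 (new)  [load 275/400]
  150 → disc 9 (new)  [load 150/400]
  150 → disc 9  [load 300/400]
  125 → disc 7  [load 400/400]
  125 → disc 8  [load 400/400]
  125 → disc 10 (new)  [load 125/400]
  100 → disc 5  [load 400/400]
10 discs opened.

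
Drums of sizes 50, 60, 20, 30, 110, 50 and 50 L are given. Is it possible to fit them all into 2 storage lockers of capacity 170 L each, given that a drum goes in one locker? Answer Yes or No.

Total = 370 L; ⌈370/170⌉ = 3.
At least 3 storage lockers are required, but only 2 are allowed.

No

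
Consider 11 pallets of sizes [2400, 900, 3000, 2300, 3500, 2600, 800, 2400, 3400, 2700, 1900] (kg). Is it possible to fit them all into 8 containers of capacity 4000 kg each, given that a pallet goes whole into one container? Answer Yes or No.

No

Total = 25900 kg; ⌈25900/4000⌉ = 7.
8 pallets each exceed half the capacity and cannot share a container, forcing at least 8 containers.
The bound of 8 does not rule out 8, but exhaustive search shows no assignment into 8 containers of capacity 4000 kg exists — the minimum is 9.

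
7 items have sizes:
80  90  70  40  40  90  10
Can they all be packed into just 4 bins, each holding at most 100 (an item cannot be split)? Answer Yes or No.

Total = 420; ⌈420/100⌉ = 5.
At least 5 bins are required, but only 4 are allowed.

No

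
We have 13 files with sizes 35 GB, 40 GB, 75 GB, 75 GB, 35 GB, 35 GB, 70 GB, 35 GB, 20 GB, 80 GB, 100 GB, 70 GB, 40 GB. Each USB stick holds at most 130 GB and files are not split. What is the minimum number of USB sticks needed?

7

Total = 100 + 80 + 75 + 75 + 70 + 70 + 40 + 40 + 35 + 35 + 35 + 35 + 20 = 710 GB.
Lower bound: ⌈710/130⌉ = 6 USB sticks.
A packing using 7 USB sticks:
  USB stick 1: 100 + 20 = 120
  USB stick 2: 80 + 40 = 120
  USB stick 3: 75 + 40 = 115
  USB stick 4: 75 + 35 = 110
  USB stick 5: 70 + 35 = 105
  USB stick 6: 70 + 35 = 105
  USB stick 7: 35 = 35
No arrangement into 6 USB sticks stays within capacity, so 7 is optimal.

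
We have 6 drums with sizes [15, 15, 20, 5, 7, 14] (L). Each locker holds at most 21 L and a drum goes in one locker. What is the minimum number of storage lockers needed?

Total = 20 + 15 + 15 + 14 + 7 + 5 = 76 L.
Lower bound: ⌈76/21⌉ = 4 storage lockers.
A packing using 4 storage lockers:
  locker 1: 20 = 20
  locker 2: 15 + 5 = 20
  locker 3: 15 = 15
  locker 4: 14 + 7 = 21
This matches the lower bound, so 4 is optimal.

4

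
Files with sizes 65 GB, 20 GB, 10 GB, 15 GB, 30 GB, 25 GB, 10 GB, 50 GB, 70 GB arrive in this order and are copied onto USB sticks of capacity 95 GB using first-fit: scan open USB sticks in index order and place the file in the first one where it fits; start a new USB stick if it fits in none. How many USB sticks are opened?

  65 → USB stick 1 (new)  [load 65/95]
  20 → USB stick 1  [load 85/95]
  10 → USB stick 1  [load 95/95]
  15 → USB stick 2 (new)  [load 15/95]
  30 → USB stick 2  [load 45/95]
  25 → USB stick 2  [load 70/95]
  10 → USB stick 2  [load 80/95]
  50 → USB stick 3 (new)  [load 50/95]
  70 → USB stick 4 (new)  [load 70/95]
4 USB sticks opened.

4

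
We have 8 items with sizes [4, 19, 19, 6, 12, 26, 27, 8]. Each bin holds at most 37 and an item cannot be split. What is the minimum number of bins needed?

Total = 27 + 26 + 19 + 19 + 12 + 8 + 6 + 4 = 121.
Lower bound: ⌈121/37⌉ = 4 bins.
A packing using 4 bins:
  bin 1: 27 + 8 = 35
  bin 2: 26 + 6 + 4 = 36
  bin 3: 19 + 12 = 31
  bin 4: 19 = 19
This matches the lower bound, so 4 is optimal.

4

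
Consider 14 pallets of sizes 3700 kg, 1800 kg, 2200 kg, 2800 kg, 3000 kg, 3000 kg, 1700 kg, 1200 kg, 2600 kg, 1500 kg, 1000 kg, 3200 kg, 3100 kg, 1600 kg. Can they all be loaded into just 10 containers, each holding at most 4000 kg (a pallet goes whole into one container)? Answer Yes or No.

A valid assignment using 10 containers:
  container 1: 3700 = 3700
  container 2: 3200 = 3200
  container 3: 3100 = 3100
  container 4: 3000 + 1000 = 4000
  container 5: 3000 = 3000
  container 6: 2800 + 1200 = 4000
  container 7: 2600 = 2600
  container 8: 2200 + 1800 = 4000
  container 9: 1700 + 1600 = 3300
  container 10: 1500 = 1500
Every load is within 4000 kg, so 10 containers suffice.

Yes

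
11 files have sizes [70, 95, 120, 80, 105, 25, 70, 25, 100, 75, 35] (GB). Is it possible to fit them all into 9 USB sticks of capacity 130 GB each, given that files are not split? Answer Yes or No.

Yes

A valid assignment using 8 USB sticks:
  USB stick 1: 120 = 120
  USB stick 2: 105 + 25 = 130
  USB stick 3: 100 + 25 = 125
  USB stick 4: 95 + 35 = 130
  USB stick 5: 80 = 80
  USB stick 6: 75 = 75
  USB stick 7: 70 = 70
  USB stick 8: 70 = 70
That uses only 8 ≤ 9, so 9 USB sticks are enough.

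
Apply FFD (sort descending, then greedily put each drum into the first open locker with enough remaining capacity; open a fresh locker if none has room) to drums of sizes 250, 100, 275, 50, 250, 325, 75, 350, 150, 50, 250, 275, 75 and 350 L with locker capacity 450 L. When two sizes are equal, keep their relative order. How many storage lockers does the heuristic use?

8

Sorted descending: 350, 350, 325, 275, 275, 250, 250, 250, 150, 100, 75, 75, 50, 50.
  350 → locker 1 (new)  [load 350/450]
  350 → locker 2 (new)  [load 350/450]
  325 → locker 3 (new)  [load 325/450]
  275 → locker 4 (new)  [load 275/450]
  275 → locker 5 (new)  [load 275/450]
  250 → locker 6 (new)  [load 250/450]
  250 → locker 7 (new)  [load 250/450]
  250 → locker 8 (new)  [load 250/450]
  150 → locker 4  [load 425/450]
  100 → locker 1  [load 450/450]
  75 → locker 2  [load 425/450]
  75 → locker 3  [load 400/450]
  50 → locker 3  [load 450/450]
  50 → locker 5  [load 325/450]
8 storage lockers opened.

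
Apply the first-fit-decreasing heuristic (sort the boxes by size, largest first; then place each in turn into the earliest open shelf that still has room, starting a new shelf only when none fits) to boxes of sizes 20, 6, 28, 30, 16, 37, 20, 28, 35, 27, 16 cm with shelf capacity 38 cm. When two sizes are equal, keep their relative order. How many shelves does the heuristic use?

Sorted descending: 37, 35, 30, 28, 28, 27, 20, 20, 16, 16, 6.
  37 → shelf 1 (new)  [load 37/38]
  35 → shelf 2 (new)  [load 35/38]
  30 → shelf 3 (new)  [load 30/38]
  28 → shelf 4 (new)  [load 28/38]
  28 → shelf 5 (new)  [load 28/38]
  27 → shelf 6 (new)  [load 27/38]
  20 → shelf 7 (new)  [load 20/38]
  20 → shelf 8 (new)  [load 20/38]
  16 → shelf 7  [load 36/38]
  16 → shelf 8  [load 36/38]
  6 → shelf 3  [load 36/38]
8 shelves opened.

8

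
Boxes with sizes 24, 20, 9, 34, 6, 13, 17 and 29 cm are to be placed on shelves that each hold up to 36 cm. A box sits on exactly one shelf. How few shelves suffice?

5

Total = 34 + 29 + 24 + 20 + 17 + 13 + 9 + 6 = 152 cm.
Lower bound: ⌈152/36⌉ = 5 shelves.
A packing using 5 shelves:
  shelf 1: 34 = 34
  shelf 2: 29 + 6 = 35
  shelf 3: 24 + 9 = 33
  shelf 4: 20 + 13 = 33
  shelf 5: 17 = 17
This matches the lower bound, so 5 is optimal.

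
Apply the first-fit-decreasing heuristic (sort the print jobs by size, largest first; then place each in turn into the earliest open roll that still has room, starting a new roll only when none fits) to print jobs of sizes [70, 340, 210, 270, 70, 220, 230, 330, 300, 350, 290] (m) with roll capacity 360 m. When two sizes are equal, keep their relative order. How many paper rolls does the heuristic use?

9

Sorted descending: 350, 340, 330, 300, 290, 270, 230, 220, 210, 70, 70.
  350 → roll 1 (new)  [load 350/360]
  340 → roll 2 (new)  [load 340/360]
  330 → roll 3 (new)  [load 330/360]
  300 → roll 4 (new)  [load 300/360]
  290 → roll 5 (new)  [load 290/360]
  270 → roll 6 (new)  [load 270/360]
  230 → roll 7 (new)  [load 230/360]
  220 → roll 8 (new)  [load 220/360]
  210 → roll 9 (new)  [load 210/360]
  70 → roll 5  [load 360/360]
  70 → roll 6  [load 340/360]
9 paper rolls opened.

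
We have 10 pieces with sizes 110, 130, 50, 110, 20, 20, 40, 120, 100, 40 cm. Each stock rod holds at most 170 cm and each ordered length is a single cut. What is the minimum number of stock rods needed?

Total = 130 + 120 + 110 + 110 + 100 + 50 + 40 + 40 + 20 + 20 = 740 cm.
Lower bound: ⌈740/170⌉ = 5 stock rods.
A packing using 5 stock rods:
  stock rod 1: 130 + 40 = 170
  stock rod 2: 120 + 50 = 170
  stock rod 3: 110 + 40 + 20 = 170
  stock rod 4: 110 + 20 = 130
  stock rod 5: 100 = 100
This matches the lower bound, so 5 is optimal.

5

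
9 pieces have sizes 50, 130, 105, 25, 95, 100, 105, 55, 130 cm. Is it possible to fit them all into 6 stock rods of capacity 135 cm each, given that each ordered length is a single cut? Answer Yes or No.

Total = 795 cm; ⌈795/135⌉ = 6.
The bound of 6 does not rule out 6, but exhaustive search shows no assignment into 6 stock rods of capacity 135 cm exists — the minimum is 7.

No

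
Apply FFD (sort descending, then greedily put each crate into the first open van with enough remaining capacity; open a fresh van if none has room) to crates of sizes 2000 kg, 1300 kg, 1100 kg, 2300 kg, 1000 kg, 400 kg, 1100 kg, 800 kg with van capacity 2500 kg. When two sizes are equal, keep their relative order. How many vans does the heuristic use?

Sorted descending: 2300, 2000, 1300, 1100, 1100, 1000, 800, 400.
  2300 → van 1 (new)  [load 2300/2500]
  2000 → van 2 (new)  [load 2000/2500]
  1300 → van 3 (new)  [load 1300/2500]
  1100 → van 3  [load 2400/2500]
  1100 → van 4 (new)  [load 1100/2500]
  1000 → van 4  [load 2100/2500]
  800 → van 5 (new)  [load 800/2500]
  400 → van 2  [load 2400/2500]
5 vans opened.

5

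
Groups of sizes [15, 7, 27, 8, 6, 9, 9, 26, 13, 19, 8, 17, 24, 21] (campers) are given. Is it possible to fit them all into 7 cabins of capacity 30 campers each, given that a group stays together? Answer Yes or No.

No

Total = 209 campers; ⌈209/30⌉ = 7.
The bound of 7 does not rule out 7, but exhaustive search shows no assignment into 7 cabins of capacity 30 campers exists — the minimum is 8.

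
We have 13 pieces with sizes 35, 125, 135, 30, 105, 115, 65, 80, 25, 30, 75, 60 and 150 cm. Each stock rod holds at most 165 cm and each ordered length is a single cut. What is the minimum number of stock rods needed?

Total = 150 + 135 + 125 + 115 + 105 + 80 + 75 + 65 + 60 + 35 + 30 + 30 + 25 = 1030 cm.
Lower bound: ⌈1030/165⌉ = 7 stock rods.
A packing using 7 stock rods:
  stock rod 1: 150 = 150
  stock rod 2: 135 + 30 = 165
  stock rod 3: 125 + 35 = 160
  stock rod 4: 115 + 30 = 145
  stock rod 5: 105 + 60 = 165
  stock rod 6: 80 + 75 = 155
  stock rod 7: 65 + 25 = 90
This matches the lower bound, so 7 is optimal.

7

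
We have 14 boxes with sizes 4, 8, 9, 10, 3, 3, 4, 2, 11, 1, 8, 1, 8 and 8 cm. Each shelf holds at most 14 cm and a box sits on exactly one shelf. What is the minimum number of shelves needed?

7

Total = 11 + 10 + 9 + 8 + 8 + 8 + 8 + 4 + 4 + 3 + 3 + 2 + 1 + 1 = 80 cm.
Lower bound: ⌈80/14⌉ = 6 shelves.
Also, 7 boxes each exceed 7 cm, and no two of those can share a shelf, so at least 7 shelves are needed.
A packing using 7 shelves:
  shelf 1: 11 + 3 = 14
  shelf 2: 10 + 4 = 14
  shelf 3: 9 + 4 + 1 = 14
  shelf 4: 8 + 3 + 2 + 1 = 14
  shelf 5: 8 = 8
  shelf 6: 8 = 8
  shelf 7: 8 = 8
This matches the lower bound, so 7 is optimal.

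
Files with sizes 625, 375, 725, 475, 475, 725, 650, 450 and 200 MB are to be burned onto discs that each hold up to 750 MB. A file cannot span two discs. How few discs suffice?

8

Total = 725 + 725 + 650 + 625 + 475 + 475 + 450 + 375 + 200 = 4700 MB.
Lower bound: ⌈4700/750⌉ = 7 discs.
A packing using 8 discs:
  disc 1: 725 = 725
  disc 2: 725 = 725
  disc 3: 650 = 650
  disc 4: 625 = 625
  disc 5: 475 + 200 = 675
  disc 6: 475 = 475
  disc 7: 450 = 450
  disc 8: 375 = 375
No arrangement into 7 discs stays within capacity, so 8 is optimal.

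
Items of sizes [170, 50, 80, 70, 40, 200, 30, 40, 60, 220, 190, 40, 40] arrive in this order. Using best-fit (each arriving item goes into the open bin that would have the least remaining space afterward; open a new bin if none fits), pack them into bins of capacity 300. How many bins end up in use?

5

  170 → bin 1 (new)  [load 170/300]
  50 → bin 1  [load 220/300]
  80 → bin 1  [load 300/300]
  70 → bin 2 (new)  [load 70/300]
  40 → bin 2  [load 110/300]
  200 → bin 3 (new)  [load 200/300]
  30 → bin 3  [load 230/300]
  40 → bin 3  [load 270/300]
  60 → bin 2  [load 170/300]
  220 → bin 4 (new)  [load 220/300]
  190 → bin 5 (new)  [load 190/300]
  40 → bin 4  [load 260/300]
  40 → bin 4  [load 300/300]
5 bins opened.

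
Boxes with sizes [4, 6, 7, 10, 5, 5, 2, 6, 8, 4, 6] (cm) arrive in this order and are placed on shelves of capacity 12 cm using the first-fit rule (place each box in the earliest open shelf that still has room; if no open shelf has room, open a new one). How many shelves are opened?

6

  4 → shelf 1 (new)  [load 4/12]
  6 → shelf 1  [load 10/12]
  7 → shelf 2 (new)  [load 7/12]
  10 → shelf 3 (new)  [load 10/12]
  5 → shelf 2  [load 12/12]
  5 → shelf 4 (new)  [load 5/12]
  2 → shelf 1  [load 12/12]
  6 → shelf 4  [load 11/12]
  8 → shelf 5 (new)  [load 8/12]
  4 → shelf 5  [load 12/12]
  6 → shelf 6 (new)  [load 6/12]
6 shelves opened.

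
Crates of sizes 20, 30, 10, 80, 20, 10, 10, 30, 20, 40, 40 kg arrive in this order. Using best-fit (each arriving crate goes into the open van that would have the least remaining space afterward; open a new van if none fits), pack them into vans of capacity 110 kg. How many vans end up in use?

3

  20 → van 1 (new)  [load 20/110]
  30 → van 1  [load 50/110]
  10 → van 1  [load 60/110]
  80 → van 2 (new)  [load 80/110]
  20 → van 2  [load 100/110]
  10 → van 2  [load 110/110]
  10 → van 1  [load 70/110]
  30 → van 1  [load 100/110]
  20 → van 3 (new)  [load 20/110]
  40 → van 3  [load 60/110]
  40 → van 3  [load 100/110]
3 vans opened.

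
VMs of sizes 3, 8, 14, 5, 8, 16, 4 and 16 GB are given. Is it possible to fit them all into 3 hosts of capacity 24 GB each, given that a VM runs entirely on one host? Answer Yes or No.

No

Total = 74 GB; ⌈74/24⌉ = 4.
At least 4 hosts are required, but only 3 are allowed.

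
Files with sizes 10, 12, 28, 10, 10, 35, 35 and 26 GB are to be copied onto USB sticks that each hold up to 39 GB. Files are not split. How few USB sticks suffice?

5

Total = 35 + 35 + 28 + 26 + 12 + 10 + 10 + 10 = 166 GB.
Lower bound: ⌈166/39⌉ = 5 USB sticks.
A packing using 5 USB sticks:
  USB stick 1: 35 = 35
  USB stick 2: 35 = 35
  USB stick 3: 28 + 10 = 38
  USB stick 4: 26 + 12 = 38
  USB stick 5: 10 + 10 = 20
This matches the lower bound, so 5 is optimal.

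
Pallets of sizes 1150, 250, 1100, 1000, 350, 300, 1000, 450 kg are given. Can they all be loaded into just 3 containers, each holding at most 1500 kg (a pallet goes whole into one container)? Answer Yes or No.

No

Total = 5600 kg; ⌈5600/1500⌉ = 4.
At least 4 containers are required, but only 3 are allowed.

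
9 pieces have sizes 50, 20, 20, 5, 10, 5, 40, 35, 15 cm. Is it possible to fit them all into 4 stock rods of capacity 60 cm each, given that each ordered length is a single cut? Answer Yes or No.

Yes

A valid assignment using 4 stock rods:
  stock rod 1: 50 + 10 = 60
  stock rod 2: 40 + 20 = 60
  stock rod 3: 35 + 20 + 5 = 60
  stock rod 4: 15 + 5 = 20
Every load is within 60 cm, so 4 stock rods suffice.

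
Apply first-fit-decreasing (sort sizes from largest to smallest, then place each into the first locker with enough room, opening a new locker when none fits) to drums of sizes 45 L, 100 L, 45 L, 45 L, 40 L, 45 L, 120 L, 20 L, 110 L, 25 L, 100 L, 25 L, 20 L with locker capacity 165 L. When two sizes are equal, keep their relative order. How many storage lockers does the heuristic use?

Sorted descending: 120, 110, 100, 100, 45, 45, 45, 45, 40, 25, 25, 20, 20.
  120 → locker 1 (new)  [load 120/165]
  110 → locker 2 (new)  [load 110/165]
  100 → locker 3 (new)  [load 100/165]
  100 → locker 4 (new)  [load 100/165]
  45 → locker 1  [load 165/165]
  45 → locker 2  [load 155/165]
  45 → locker 3  [load 145/165]
  45 → locker 4  [load 145/165]
  40 → locker 5 (new)  [load 40/165]
  25 → locker 5  [load 65/165]
  25 → locker 5  [load 90/165]
  20 → locker 3  [load 165/165]
  20 → locker 4  [load 165/165]
5 storage lockers opened.

5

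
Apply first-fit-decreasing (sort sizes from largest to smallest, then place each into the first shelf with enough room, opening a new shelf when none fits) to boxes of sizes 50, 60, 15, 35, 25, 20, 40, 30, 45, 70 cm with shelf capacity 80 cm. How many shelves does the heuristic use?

5

Sorted descending: 70, 60, 50, 45, 40, 35, 30, 25, 20, 15.
  70 → shelf 1 (new)  [load 70/80]
  60 → shelf 2 (new)  [load 60/80]
  50 → shelf 3 (new)  [load 50/80]
  45 → shelf 4 (new)  [load 45/80]
  40 → shelf 5 (new)  [load 40/80]
  35 → shelf 4  [load 80/80]
  30 → shelf 3  [load 80/80]
  25 → shelf 5  [load 65/80]
  20 → shelf 2  [load 80/80]
  15 → shelf 5  [load 80/80]
5 shelves opened.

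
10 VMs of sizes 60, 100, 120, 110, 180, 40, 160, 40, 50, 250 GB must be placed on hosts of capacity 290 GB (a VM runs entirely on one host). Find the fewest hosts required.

Total = 250 + 180 + 160 + 120 + 110 + 100 + 60 + 50 + 40 + 40 = 1110 GB.
Lower bound: ⌈1110/290⌉ = 4 hosts.
A packing using 4 hosts:
  host 1: 250 + 40 = 290
  host 2: 180 + 110 = 290
  host 3: 160 + 120 = 280
  host 4: 100 + 60 + 50 + 40 = 250
This matches the lower bound, so 4 is optimal.

4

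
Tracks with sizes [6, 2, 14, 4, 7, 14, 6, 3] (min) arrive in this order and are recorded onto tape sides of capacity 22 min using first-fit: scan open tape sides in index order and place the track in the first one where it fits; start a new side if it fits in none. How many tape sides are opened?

3

  6 → side 1 (new)  [load 6/22]
  2 → side 1  [load 8/22]
  14 → side 1  [load 22/22]
  4 → side 2 (new)  [load 4/22]
  7 → side 2  [load 11/22]
  14 → side 3 (new)  [load 14/22]
  6 → side 2  [load 17/22]
  3 → side 2  [load 20/22]
3 tape sides opened.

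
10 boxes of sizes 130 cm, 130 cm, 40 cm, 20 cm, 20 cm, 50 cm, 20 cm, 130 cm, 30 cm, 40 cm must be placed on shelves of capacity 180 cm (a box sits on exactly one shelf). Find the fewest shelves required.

Total = 130 + 130 + 130 + 50 + 40 + 40 + 30 + 20 + 20 + 20 = 610 cm.
Lower bound: ⌈610/180⌉ = 4 shelves.
A packing using 4 shelves:
  shelf 1: 130 + 50 = 180
  shelf 2: 130 + 40 = 170
  shelf 3: 130 + 40 = 170
  shelf 4: 30 + 20 + 20 + 20 = 90
This matches the lower bound, so 4 is optimal.

4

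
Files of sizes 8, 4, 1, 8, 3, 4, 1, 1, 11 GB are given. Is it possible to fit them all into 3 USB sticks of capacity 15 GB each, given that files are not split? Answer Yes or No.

Yes

A valid assignment using 3 USB sticks:
  USB stick 1: 11 + 4 = 15
  USB stick 2: 8 + 4 + 3 = 15
  USB stick 3: 8 + 1 + 1 + 1 = 11
Every load is within 15 GB, so 3 USB sticks suffice.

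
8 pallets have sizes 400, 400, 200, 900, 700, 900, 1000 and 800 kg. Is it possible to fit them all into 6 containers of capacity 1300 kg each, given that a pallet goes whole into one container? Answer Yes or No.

Yes

A valid assignment using 5 containers:
  container 1: 1000 + 200 = 1200
  container 2: 900 + 400 = 1300
  container 3: 900 + 400 = 1300
  container 4: 800 = 800
  container 5: 700 = 700
That uses only 5 ≤ 6, so 6 containers are enough.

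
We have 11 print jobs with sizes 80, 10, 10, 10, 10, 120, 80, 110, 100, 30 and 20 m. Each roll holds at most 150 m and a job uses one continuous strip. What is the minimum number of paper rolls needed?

5

Total = 120 + 110 + 100 + 80 + 80 + 30 + 20 + 10 + 10 + 10 + 10 = 580 m.
Lower bound: ⌈580/150⌉ = 4 paper rolls.
Also, 5 print jobs each exceed 75 m, and no two of those can share a roll, so at least 5 paper rolls are needed.
A packing using 5 paper rolls:
  roll 1: 120 + 30 = 150
  roll 2: 110 + 20 + 10 + 10 = 150
  roll 3: 100 + 10 + 10 = 120
  roll 4: 80 = 80
  roll 5: 80 = 80
This matches the lower bound, so 5 is optimal.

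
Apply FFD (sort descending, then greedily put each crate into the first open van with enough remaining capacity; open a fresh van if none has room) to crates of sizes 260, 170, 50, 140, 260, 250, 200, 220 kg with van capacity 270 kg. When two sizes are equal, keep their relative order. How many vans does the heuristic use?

7

Sorted descending: 260, 260, 250, 220, 200, 170, 140, 50.
  260 → van 1 (new)  [load 260/270]
  260 → van 2 (new)  [load 260/270]
  250 → van 3 (new)  [load 250/270]
  220 → van 4 (new)  [load 220/270]
  200 → van 5 (new)  [load 200/270]
  170 → van 6 (new)  [load 170/270]
  140 → van 7 (new)  [load 140/270]
  50 → van 4  [load 270/270]
7 vans opened.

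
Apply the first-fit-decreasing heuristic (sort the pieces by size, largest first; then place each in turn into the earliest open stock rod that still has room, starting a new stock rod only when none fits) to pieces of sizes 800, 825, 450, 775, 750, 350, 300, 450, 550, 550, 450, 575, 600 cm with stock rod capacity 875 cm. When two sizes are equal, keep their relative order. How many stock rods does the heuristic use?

Sorted descending: 825, 800, 775, 750, 600, 575, 550, 550, 450, 450, 450, 350, 300.
  825 → stock rod 1 (new)  [load 825/875]
  800 → stock rod 2 (new)  [load 800/875]
  775 → stock rod 3 (new)  [load 775/875]
  750 → stock rod 4 (new)  [load 750/875]
  600 → stock rod 5 (new)  [load 600/875]
  575 → stock rod 6 (new)  [load 575/875]
  550 → stock rod 7 (new)  [load 550/875]
  550 → stock rod 8 (new)  [load 550/875]
  450 → stock rod 9 (new)  [load 450/875]
  450 → stock rod 10 (new)  [load 450/875]
  450 → stock rod 11 (new)  [load 450/875]
  350 → stock rod 9  [load 800/875]
  300 → stock rod 6  [load 875/875]
11 stock rods opened.

11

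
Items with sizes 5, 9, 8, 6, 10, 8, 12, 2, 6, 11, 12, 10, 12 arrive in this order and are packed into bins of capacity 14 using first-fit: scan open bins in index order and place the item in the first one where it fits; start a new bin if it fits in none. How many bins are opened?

  5 → bin 1 (new)  [load 5/14]
  9 → bin 1  [load 14/14]
  8 → bin 2 (new)  [load 8/14]
  6 → bin 2  [load 14/14]
  10 → bin 3 (new)  [load 10/14]
  8 → bin 4 (new)  [load 8/14]
  12 → bin 5 (new)  [load 12/14]
  2 → bin 3  [load 12/14]
  6 → bin 4  [load 14/14]
  11 → bin 6 (new)  [load 11/14]
  12 → bin 7 (new)  [load 12/14]
  10 → bin 8 (new)  [load 10/14]
  12 → bin 9 (new)  [load 12/14]
9 bins opened.

9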